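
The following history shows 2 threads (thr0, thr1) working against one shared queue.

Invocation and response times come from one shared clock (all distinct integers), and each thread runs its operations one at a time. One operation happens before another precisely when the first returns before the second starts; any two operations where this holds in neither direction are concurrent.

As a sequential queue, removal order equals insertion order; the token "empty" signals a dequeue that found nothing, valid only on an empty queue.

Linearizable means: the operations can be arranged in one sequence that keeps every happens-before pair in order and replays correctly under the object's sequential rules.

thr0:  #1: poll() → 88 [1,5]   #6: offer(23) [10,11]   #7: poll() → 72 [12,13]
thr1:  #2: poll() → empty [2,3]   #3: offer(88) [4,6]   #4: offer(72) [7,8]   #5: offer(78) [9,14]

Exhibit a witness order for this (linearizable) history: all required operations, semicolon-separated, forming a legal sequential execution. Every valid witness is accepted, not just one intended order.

after step 1 (#2 poll() → empty): queue <>
after step 2 (#3 offer(88)): queue <88>
after step 3 (#1 poll() → 88): queue <>
after step 4 (#4 offer(72)): queue <72>
after step 5 (#5 offer(78)): queue <72,78>
after step 6 (#6 offer(23)): queue <72,78,23>
after step 7 (#7 poll() → 72): queue <78,23>

#2; #3; #1; #4; #5; #6; #7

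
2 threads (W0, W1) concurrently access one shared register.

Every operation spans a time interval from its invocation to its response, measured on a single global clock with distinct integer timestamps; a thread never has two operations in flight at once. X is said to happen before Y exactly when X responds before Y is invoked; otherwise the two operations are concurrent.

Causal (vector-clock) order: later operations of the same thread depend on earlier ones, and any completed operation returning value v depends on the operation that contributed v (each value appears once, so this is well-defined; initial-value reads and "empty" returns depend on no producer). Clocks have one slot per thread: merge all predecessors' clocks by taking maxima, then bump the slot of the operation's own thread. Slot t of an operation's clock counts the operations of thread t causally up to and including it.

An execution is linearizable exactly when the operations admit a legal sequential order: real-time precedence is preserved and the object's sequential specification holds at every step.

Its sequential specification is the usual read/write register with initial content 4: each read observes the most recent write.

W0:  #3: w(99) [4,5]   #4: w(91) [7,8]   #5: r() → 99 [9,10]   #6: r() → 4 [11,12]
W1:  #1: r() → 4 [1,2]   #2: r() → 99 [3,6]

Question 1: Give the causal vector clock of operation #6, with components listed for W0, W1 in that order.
Answer: (4, 0)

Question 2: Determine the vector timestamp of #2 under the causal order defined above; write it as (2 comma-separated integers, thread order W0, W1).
Answer: (1, 2)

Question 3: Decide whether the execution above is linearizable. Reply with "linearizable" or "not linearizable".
prefix check: 1..9 passes, 1..10 fails once #5's time-10 response joins
all 2 real-time-respecting orders fail — 5 completed register operations, no legal replay
e.g. #1, #2, #3, #4, #5: illegal at step 2, since #2 r() → 99 cannot apply there
e.g. #1, #3, #2, #4, #5: illegal at step 5, since #5 r() → 99 cannot apply there

not linearizable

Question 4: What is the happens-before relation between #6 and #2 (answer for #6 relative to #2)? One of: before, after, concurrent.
Answer: after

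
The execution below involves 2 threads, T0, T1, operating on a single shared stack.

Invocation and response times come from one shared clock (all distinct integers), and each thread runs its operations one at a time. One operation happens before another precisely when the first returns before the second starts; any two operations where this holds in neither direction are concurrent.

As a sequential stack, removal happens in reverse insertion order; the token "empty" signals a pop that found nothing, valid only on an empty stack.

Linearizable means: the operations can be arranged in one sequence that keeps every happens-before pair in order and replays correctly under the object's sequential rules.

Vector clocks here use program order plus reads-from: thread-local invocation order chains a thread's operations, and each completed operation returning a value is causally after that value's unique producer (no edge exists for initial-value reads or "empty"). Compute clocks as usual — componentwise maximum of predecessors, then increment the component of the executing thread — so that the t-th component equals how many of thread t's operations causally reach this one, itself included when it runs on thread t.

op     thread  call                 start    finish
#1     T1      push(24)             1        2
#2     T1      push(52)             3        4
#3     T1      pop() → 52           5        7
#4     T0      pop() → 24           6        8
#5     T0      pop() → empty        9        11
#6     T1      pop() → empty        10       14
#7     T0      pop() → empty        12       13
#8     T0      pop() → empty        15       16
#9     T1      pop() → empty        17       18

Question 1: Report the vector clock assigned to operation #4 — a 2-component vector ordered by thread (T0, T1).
(1, 1)

VC(#1, invoked at 1): no causal predecessors; +1 on T1 → (0, 1)
#2, invoked 3, takes VC(#1)=(0, 1) under max, adds 1 for T1 → (0, 2)
#4, invoked 6, takes VC(#1)=(0, 1) under max, adds 1 for T0 → (1, 1)
#3, invoked 5, takes VC(#2)=(0, 2) under max, adds 1 for T1 → (0, 3)
#5, invoked 9, takes VC(#4)=(1, 1) under max, adds 1 for T0 → (2, 1)
#6, invoked 10, takes VC(#3)=(0, 3) under max, adds 1 for T1 → (0, 4)
#7, invoked 12, takes VC(#5)=(2, 1) under max, adds 1 for T0 → (3, 1)
#9, invoked 17, takes VC(#6)=(0, 4) under max, adds 1 for T1 → (0, 5)
#8, invoked 15, takes VC(#7)=(3, 1) under max, adds 1 for T0 → (4, 1)
target: VC(#4) = (1, 1)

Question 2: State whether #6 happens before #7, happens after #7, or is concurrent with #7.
concurrent

#6 spans [10,14], #7 spans [12,13]
the intervals overlap in both directions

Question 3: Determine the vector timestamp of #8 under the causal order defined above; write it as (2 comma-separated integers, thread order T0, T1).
(4, 1)

no predecessors for #1 (invoked 1): T1 increments from zero → (0, 1)
#2 (invocation 3): componentwise max over VC(#1)=(0, 1), +1 at T1, giving (0, 2)
#4 (invocation 6): componentwise max over VC(#1)=(0, 1), +1 at T0, giving (1, 1)
#3 (invocation 5): componentwise max over VC(#2)=(0, 2), +1 at T1, giving (0, 3)
#5 (invocation 9): componentwise max over VC(#4)=(1, 1), +1 at T0, giving (2, 1)
#6 (invocation 10): componentwise max over VC(#3)=(0, 3), +1 at T1, giving (0, 4)
#7 (invocation 12): componentwise max over VC(#5)=(2, 1), +1 at T0, giving (3, 1)
#9 (invocation 17): componentwise max over VC(#6)=(0, 4), +1 at T1, giving (0, 5)
#8 (invocation 15): componentwise max over VC(#7)=(3, 1), +1 at T0, giving (4, 1)
target: VC(#8) = (4, 1)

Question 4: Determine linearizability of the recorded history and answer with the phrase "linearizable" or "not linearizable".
linearizable

one valid linearization: #1, #2, #3, #4, #5, #6, #7, #8, #9
after step 1 (#1 push(24)): stack <24>
after step 2 (#2 push(52)): stack <24,52>
after step 3 (#3 pop() → 52): stack <24>
after step 4 (#4 pop() → 24): stack <>
after step 5 (#5 pop() → empty): stack <>
after step 6 (#6 pop() → empty): stack <>
after step 7 (#7 pop() → empty): stack <>
after step 8 (#8 pop() → empty): stack <>
after step 9 (#9 pop() → empty): stack <>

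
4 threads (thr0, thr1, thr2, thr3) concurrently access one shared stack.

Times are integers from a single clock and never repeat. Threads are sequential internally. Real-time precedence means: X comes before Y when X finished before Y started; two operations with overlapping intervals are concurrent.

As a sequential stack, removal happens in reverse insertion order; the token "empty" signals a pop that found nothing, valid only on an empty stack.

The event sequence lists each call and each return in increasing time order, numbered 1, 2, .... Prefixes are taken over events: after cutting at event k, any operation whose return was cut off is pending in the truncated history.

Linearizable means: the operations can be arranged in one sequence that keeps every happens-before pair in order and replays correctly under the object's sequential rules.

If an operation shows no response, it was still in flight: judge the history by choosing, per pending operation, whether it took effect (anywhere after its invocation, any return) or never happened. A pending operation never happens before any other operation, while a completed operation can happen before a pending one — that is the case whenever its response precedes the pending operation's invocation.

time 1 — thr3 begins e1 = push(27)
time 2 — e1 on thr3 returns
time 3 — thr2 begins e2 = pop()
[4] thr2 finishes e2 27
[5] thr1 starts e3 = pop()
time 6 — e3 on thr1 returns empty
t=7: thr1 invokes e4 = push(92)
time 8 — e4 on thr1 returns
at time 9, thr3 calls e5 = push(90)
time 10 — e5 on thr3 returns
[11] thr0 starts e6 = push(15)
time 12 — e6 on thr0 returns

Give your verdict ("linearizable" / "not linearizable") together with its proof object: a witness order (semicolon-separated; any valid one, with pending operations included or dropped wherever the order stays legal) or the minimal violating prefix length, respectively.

linearizable — witness: e1; e2; e3; e4; e5; e6

step 1: e1 push(27) — stack <27>
step 2: e2 pop() → 27 — stack <>
step 3: e3 pop() → empty — stack <>
step 4: e4 push(92) — stack <92>
step 5: e5 push(90) — stack <92,90>
step 6: e6 push(15) — stack <92,90,15>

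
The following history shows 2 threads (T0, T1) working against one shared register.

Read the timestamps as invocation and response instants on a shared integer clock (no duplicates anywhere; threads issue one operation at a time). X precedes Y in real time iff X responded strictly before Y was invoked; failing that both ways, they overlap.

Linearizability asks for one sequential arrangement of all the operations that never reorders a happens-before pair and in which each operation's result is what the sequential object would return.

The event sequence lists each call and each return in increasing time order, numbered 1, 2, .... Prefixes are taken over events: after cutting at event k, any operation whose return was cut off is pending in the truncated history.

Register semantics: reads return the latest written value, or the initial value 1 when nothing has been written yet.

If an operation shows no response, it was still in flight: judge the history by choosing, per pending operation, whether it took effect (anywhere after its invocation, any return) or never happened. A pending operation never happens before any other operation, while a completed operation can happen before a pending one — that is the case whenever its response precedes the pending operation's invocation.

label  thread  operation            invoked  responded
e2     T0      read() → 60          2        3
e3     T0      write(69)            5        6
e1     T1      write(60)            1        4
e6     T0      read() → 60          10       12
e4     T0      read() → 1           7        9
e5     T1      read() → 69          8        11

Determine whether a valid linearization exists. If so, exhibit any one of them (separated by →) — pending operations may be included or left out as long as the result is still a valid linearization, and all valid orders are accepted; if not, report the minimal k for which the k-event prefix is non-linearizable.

not linearizable — minimal violating prefix: 9 events

prefix check: 1..8 passes, 1..9 fails once e4's time-9 response joins
no legal order exists: 2 real-time-consistent candidates over 4 completed register operations, all rejected
including or dropping the 1 pending operation (e5) in any combination fails
take e1, e2, e3, e4 (pending dropped): step 4 already fails, because e4 read() → 1 cannot occur there
take e2, e1, e3, e4 (pending dropped): step 1 already fails, because e2 read() → 60 cannot occur there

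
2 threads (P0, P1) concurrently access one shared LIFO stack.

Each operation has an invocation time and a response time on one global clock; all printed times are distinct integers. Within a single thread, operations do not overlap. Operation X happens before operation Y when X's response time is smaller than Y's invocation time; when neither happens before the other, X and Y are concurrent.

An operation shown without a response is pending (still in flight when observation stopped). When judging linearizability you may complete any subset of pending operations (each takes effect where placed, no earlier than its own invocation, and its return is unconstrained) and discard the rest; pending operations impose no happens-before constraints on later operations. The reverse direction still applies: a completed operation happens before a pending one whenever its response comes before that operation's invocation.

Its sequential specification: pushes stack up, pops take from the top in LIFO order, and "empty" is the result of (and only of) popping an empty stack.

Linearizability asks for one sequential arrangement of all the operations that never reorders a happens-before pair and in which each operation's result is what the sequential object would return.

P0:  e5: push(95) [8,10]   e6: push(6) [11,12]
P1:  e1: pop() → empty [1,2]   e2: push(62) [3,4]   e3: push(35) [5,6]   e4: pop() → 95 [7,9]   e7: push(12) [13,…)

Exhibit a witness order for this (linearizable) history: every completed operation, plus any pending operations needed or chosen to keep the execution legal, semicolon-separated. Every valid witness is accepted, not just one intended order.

e1; e2; e3; e5; e4; e6

step 1: e1 pop() → empty — stack <>
step 2: e2 push(62) — stack <62>
step 3: e3 push(35) — stack <62,35>
step 4: e5 push(95) — stack <62,35,95>
step 5: e4 pop() → 95 — stack <62,35>
step 6: e6 push(6) — stack <62,35,6>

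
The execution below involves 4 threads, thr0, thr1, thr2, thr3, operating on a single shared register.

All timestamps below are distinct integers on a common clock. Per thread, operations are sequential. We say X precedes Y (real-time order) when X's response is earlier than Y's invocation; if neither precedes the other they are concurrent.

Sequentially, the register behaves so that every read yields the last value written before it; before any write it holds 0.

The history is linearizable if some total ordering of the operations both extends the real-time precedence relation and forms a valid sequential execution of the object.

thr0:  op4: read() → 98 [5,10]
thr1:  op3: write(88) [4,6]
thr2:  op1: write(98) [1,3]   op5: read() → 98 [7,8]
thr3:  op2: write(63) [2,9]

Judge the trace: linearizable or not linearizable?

through event 7 a valid linearization exists; event 8 (op5 responding at time 8) ends that
exhaustive check: the 3 completed register ops admit one real-time order; illegal
no escape via the 2 pending operations (op2, op4): every completion choice fails
for example op1, op3, op5 (pending dropped) fails at step 3: op5 read() → 98 is not legal there

not linearizable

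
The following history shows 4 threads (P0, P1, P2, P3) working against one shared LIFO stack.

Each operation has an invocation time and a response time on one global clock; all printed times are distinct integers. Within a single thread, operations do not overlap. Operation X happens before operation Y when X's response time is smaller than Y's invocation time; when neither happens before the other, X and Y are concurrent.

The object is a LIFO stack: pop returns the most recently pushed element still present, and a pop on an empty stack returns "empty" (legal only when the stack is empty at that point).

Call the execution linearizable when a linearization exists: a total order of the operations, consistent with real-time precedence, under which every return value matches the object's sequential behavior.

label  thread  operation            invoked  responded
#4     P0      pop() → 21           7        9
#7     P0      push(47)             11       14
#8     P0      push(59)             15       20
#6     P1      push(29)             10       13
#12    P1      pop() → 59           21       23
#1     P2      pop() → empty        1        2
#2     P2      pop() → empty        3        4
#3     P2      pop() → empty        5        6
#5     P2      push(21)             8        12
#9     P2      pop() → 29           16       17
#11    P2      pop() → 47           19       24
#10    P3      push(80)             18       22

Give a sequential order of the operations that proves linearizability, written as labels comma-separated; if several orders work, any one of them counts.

step 1: #1 pop() → empty — stack <>
step 2: #2 pop() → empty — stack <>
step 3: #3 pop() → empty — stack <>
step 4: #5 push(21) — stack <21>
step 5: #4 pop() → 21 — stack <>
step 6: #7 push(47) — stack <47>
step 7: #6 push(29) — stack <47,29>
step 8: #9 pop() → 29 — stack <47>
step 9: #8 push(59) — stack <47,59>
step 10: #12 pop() → 59 — stack <47>
step 11: #11 pop() → 47 — stack <>
step 12: #10 push(80) — stack <80>

#1, #2, #3, #5, #4, #7, #6, #9, #8, #12, #11, #10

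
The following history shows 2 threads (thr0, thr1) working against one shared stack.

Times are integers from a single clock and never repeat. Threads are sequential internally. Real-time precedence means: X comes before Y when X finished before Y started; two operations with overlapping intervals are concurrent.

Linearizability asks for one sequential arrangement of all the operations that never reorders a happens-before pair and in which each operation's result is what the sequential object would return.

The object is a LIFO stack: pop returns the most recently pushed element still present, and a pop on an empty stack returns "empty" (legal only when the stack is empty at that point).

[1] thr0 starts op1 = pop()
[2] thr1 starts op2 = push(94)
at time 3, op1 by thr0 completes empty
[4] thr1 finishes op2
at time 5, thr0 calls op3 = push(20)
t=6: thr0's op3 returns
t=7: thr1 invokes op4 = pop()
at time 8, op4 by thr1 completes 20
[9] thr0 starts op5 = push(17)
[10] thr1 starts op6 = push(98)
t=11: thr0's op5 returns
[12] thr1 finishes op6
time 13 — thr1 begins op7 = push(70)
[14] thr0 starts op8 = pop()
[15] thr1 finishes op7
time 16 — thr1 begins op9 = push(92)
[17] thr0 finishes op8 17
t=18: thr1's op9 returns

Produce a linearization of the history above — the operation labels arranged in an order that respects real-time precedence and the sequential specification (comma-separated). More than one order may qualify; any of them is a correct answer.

op1, op2, op3, op4, op6, op5, op8, op7, op9

1. op1 pop() → empty, leaving stack <>
2. op2 push(94), leaving stack <94>
3. op3 push(20), leaving stack <94,20>
4. op4 pop() → 20, leaving stack <94>
5. op6 push(98), leaving stack <94,98>
6. op5 push(17), leaving stack <94,98,17>
7. op8 pop() → 17, leaving stack <94,98>
8. op7 push(70), leaving stack <94,98,70>
9. op9 push(92), leaving stack <94,98,70,92>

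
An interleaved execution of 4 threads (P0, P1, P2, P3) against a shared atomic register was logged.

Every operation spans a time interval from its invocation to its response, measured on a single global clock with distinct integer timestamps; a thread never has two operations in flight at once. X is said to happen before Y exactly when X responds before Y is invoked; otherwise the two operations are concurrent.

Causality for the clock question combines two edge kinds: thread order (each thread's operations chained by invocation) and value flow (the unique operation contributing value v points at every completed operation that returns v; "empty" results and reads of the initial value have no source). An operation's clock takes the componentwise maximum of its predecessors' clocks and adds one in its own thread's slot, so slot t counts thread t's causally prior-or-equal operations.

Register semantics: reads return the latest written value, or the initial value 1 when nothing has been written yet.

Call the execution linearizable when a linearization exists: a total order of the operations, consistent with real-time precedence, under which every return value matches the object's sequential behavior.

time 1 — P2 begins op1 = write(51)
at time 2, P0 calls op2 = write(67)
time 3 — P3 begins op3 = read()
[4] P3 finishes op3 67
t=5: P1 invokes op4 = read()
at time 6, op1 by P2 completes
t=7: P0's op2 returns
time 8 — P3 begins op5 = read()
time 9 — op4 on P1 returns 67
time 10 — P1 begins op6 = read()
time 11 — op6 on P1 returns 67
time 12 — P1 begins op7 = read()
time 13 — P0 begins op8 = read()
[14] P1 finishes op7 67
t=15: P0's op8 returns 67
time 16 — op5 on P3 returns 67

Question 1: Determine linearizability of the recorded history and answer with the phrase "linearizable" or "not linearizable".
linearizable

one valid linearization: op1, op2, op3, op4, op5, op6, op7, op8
step 1: op1 write(51) — value 51
step 2: op2 write(67) — value 67
step 3: op3 read() → 67 — value 67
step 4: op4 read() → 67 — value 67
step 5: op5 read() → 67 — value 67
step 6: op6 read() → 67 — value 67
step 7: op7 read() → 67 — value 67
step 8: op8 read() → 67 — value 67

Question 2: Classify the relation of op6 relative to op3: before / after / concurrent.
Answer: after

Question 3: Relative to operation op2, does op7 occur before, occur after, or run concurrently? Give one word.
Answer: after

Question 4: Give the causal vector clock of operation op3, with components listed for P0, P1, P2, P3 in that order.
Answer: (1, 0, 0, 1)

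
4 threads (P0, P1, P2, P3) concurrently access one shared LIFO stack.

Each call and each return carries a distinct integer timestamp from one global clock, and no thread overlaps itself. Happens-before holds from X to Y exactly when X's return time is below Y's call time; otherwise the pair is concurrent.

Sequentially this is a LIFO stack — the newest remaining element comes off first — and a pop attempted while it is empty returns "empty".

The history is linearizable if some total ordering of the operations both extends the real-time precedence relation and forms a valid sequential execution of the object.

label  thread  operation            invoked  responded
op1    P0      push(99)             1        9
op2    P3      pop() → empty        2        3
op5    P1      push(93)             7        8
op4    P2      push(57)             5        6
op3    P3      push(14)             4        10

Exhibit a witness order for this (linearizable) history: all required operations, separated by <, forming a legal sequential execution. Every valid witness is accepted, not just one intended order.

op2 < op1 < op3 < op4 < op5

after step 1 (op2 pop() → empty): stack <>
after step 2 (op1 push(99)): stack <99>
after step 3 (op3 push(14)): stack <99,14>
after step 4 (op4 push(57)): stack <99,14,57>
after step 5 (op5 push(93)): stack <99,14,57,93>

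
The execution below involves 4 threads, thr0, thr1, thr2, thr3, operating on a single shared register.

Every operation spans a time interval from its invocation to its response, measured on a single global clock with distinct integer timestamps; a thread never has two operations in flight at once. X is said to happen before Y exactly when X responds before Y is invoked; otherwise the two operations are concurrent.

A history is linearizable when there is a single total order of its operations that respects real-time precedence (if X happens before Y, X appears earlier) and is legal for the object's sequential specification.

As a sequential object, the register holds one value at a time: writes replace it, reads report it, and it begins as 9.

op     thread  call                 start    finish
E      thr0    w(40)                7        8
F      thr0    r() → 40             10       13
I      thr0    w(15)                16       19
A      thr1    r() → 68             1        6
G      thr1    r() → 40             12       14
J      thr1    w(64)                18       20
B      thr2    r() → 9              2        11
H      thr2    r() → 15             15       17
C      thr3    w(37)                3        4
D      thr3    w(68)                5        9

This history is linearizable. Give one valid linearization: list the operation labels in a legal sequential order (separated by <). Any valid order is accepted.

after step 1 (B r() → 9): value 9
after step 2 (C w(37)): value 37
after step 3 (D w(68)): value 68
after step 4 (A r() → 68): value 68
after step 5 (E w(40)): value 40
after step 6 (F r() → 40): value 40
after step 7 (G r() → 40): value 40
after step 8 (I w(15)): value 15
after step 9 (H r() → 15): value 15
after step 10 (J w(64)): value 64

B < C < D < A < E < F < G < I < H < J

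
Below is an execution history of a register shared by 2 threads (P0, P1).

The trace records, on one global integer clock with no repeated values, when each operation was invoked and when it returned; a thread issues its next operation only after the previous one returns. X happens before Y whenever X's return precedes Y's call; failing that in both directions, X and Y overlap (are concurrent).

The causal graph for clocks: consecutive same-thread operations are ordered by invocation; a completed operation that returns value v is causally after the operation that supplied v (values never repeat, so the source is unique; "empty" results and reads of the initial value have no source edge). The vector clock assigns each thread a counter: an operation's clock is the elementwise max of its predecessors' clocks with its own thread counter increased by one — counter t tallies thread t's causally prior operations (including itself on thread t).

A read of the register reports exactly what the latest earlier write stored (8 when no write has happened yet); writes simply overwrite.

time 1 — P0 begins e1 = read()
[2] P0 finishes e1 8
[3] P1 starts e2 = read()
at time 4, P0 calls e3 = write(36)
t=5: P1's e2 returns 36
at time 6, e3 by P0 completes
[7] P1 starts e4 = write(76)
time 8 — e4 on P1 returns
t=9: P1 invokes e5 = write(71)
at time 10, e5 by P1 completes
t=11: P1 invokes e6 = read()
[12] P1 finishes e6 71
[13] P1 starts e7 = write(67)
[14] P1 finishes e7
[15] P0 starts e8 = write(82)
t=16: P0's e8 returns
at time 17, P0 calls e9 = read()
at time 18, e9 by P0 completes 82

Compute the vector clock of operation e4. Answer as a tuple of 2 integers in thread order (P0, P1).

(2, 2)

root op e1, invoked 1: fresh clock plus P0's own tick → (1, 0)
from VC(e1)=(1, 0), e3 (invoked 4) maxes components and bumps P0 → (2, 0)
from VC(e3)=(2, 0), e2 (invoked 3) maxes components and bumps P1 → (2, 1)
from VC(e3)=(2, 0), e8 (invoked 15) maxes components and bumps P0 → (3, 0)
from VC(e2)=(2, 1), e4 (invoked 7) maxes components and bumps P1 → (2, 2)
from VC(e8)=(3, 0), e9 (invoked 17) maxes components and bumps P0 → (4, 0)
from VC(e4)=(2, 2), e5 (invoked 9) maxes components and bumps P1 → (2, 3)
from VC(e5)=(2, 3), e6 (invoked 11) maxes components and bumps P1 → (2, 4)
from VC(e6)=(2, 4), e7 (invoked 13) maxes components and bumps P1 → (2, 5)
target: VC(e4) = (2, 2)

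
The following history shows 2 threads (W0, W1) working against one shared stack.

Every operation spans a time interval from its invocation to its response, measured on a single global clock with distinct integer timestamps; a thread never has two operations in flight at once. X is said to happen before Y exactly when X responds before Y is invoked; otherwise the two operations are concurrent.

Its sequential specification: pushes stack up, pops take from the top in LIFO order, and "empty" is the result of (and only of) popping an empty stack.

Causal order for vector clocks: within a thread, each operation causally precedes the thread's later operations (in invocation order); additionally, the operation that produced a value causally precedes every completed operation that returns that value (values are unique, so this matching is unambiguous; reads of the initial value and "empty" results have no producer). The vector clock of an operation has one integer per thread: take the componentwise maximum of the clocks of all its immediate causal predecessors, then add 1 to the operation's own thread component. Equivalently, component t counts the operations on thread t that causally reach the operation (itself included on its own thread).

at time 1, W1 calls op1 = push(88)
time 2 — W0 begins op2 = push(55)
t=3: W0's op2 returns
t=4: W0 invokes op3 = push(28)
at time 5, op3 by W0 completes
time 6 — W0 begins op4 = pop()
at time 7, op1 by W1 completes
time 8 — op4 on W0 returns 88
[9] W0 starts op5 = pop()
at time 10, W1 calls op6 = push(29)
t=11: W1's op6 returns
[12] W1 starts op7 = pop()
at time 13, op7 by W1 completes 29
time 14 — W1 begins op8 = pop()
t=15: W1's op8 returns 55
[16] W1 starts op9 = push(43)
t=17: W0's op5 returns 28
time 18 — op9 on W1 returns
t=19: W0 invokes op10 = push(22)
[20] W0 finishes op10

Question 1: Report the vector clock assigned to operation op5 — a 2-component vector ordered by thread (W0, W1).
(4, 1)

invoked at 1, op1 has no predecessors; its own W1 bump gives (0, 1)
invoked at 2, op2 has no predecessors; its own W0 bump gives (1, 0)
op6 (invocation 10): componentwise max over VC(op1)=(0, 1), +1 at W1, giving (0, 2)
op3 (invocation 4): componentwise max over VC(op2)=(1, 0), +1 at W0, giving (2, 0)
op7 (invocation 12): componentwise max over VC(op6)=(0, 2), +1 at W1, giving (0, 3)
op4 (invocation 6): componentwise max over VC(op1)=(0, 1), VC(op3)=(2, 0), +1 at W0, giving (3, 1)
op8 (invocation 14): componentwise max over VC(op2)=(1, 0), VC(op7)=(0, 3), +1 at W1, giving (1, 4)
op5 (invocation 9): componentwise max over VC(op3)=(2, 0), VC(op4)=(3, 1), +1 at W0, giving (4, 1)
op9 (invocation 16): componentwise max over VC(op8)=(1, 4), +1 at W1, giving (1, 5)
op10 (invocation 19): componentwise max over VC(op5)=(4, 1), +1 at W0, giving (5, 1)
target: VC(op5) = (4, 1)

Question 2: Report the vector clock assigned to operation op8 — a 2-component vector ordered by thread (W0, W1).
(1, 4)

root op op1, invoked 1: fresh clock plus W1's own tick → (0, 1)
root op op2, invoked 2: fresh clock plus W0's own tick → (1, 0)
merge at op6 (invoked 10): VC(op1)=(0, 1), own-thread bump on W1 → (0, 2)
merge at op3 (invoked 4): VC(op2)=(1, 0), own-thread bump on W0 → (2, 0)
merge at op7 (invoked 12): VC(op6)=(0, 2), own-thread bump on W1 → (0, 3)
merge at op4 (invoked 6): VC(op1)=(0, 1), VC(op3)=(2, 0), own-thread bump on W0 → (3, 1)
merge at op8 (invoked 14): VC(op2)=(1, 0), VC(op7)=(0, 3), own-thread bump on W1 → (1, 4)
merge at op5 (invoked 9): VC(op3)=(2, 0), VC(op4)=(3, 1), own-thread bump on W0 → (4, 1)
merge at op9 (invoked 16): VC(op8)=(1, 4), own-thread bump on W1 → (1, 5)
merge at op10 (invoked 19): VC(op5)=(4, 1), own-thread bump on W0 → (5, 1)
target: VC(op8) = (1, 4)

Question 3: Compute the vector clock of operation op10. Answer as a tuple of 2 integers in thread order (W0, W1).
(5, 1)

op1, invoked 1, has no incoming edges; only W1's bump applies → (0, 1)
op2, invoked 2, has no incoming edges; only W0's bump applies → (1, 0)
from VC(op1)=(0, 1), op6 (invoked 10) maxes components and bumps W1 → (0, 2)
from VC(op2)=(1, 0), op3 (invoked 4) maxes components and bumps W0 → (2, 0)
from VC(op6)=(0, 2), op7 (invoked 12) maxes components and bumps W1 → (0, 3)
from VC(op1)=(0, 1), VC(op3)=(2, 0), op4 (invoked 6) maxes components and bumps W0 → (3, 1)
from VC(op2)=(1, 0), VC(op7)=(0, 3), op8 (invoked 14) maxes components and bumps W1 → (1, 4)
from VC(op3)=(2, 0), VC(op4)=(3, 1), op5 (invoked 9) maxes components and bumps W0 → (4, 1)
from VC(op8)=(1, 4), op9 (invoked 16) maxes components and bumps W1 → (1, 5)
from VC(op5)=(4, 1), op10 (invoked 19) maxes components and bumps W0 → (5, 1)
target: VC(op10) = (5, 1)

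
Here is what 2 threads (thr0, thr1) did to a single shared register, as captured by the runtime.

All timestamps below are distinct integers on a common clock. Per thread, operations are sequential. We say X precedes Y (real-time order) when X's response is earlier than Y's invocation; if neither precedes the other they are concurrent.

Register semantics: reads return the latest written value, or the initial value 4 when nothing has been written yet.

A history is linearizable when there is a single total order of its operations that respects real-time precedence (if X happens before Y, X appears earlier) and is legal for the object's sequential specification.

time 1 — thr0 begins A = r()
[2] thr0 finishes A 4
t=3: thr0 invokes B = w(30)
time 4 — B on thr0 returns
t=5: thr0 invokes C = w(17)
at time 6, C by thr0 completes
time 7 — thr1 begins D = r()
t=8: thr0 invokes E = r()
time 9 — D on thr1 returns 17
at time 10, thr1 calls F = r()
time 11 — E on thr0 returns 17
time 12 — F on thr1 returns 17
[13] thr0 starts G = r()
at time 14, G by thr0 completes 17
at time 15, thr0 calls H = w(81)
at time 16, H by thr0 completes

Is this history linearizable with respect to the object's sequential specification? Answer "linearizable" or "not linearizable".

linearizable

one valid linearization: A, B, C, D, E, F, G, H
step 1: A r() → 4 — value 4
step 2: B w(30) — value 30
step 3: C w(17) — value 17
step 4: D r() → 17 — value 17
step 5: E r() → 17 — value 17
step 6: F r() → 17 — value 17
step 7: G r() → 17 — value 17
step 8: H w(81) — value 81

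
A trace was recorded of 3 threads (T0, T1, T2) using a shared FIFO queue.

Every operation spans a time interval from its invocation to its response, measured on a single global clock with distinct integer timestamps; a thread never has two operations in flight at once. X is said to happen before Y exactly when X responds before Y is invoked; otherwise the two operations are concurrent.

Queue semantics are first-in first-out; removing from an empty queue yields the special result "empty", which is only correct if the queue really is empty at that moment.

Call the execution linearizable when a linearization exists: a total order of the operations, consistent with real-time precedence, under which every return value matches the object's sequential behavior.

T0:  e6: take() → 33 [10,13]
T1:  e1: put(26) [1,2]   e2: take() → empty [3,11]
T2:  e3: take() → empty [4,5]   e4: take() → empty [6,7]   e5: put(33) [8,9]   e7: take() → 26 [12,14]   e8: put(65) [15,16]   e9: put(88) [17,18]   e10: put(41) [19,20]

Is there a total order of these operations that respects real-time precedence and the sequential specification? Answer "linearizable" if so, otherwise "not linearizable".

through event 10 a valid linearization exists; event 11 (e2 responding at time 11) ends that
real-time-consistent orders of the 5 completed operations: 4 — all fail the FIFO queue replay
every completion of the 1 pending operation (e6) was checked; none linearizes
one such order, e1, e2, e3, e4, e5 (pending dropped), breaks at step 2 where e2 take() → empty is illegal
one such order, e1, e3, e2, e4, e5 (pending dropped), breaks at step 2 where e3 take() → empty is illegal

not linearizable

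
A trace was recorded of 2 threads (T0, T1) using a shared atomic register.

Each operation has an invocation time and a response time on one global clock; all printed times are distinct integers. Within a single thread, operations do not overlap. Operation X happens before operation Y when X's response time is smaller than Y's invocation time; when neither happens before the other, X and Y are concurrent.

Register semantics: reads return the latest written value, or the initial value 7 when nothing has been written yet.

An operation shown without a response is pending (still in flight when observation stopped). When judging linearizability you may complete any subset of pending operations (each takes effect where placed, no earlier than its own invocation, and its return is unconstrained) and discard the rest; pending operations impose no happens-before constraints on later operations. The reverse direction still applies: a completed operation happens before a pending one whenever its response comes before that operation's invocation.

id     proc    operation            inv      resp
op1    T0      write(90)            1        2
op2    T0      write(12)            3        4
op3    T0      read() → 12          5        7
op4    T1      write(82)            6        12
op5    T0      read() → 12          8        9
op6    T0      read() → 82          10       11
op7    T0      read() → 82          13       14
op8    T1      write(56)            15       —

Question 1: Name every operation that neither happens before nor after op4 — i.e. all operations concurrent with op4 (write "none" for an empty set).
op3, op5, op6

overlap test against op4 [6,12]: concurrent iff the interval meets 6..12
op1 [1,2]: before
op2 [3,4]: before
op3 [5,7]: concurrent
op5 [8,9]: concurrent
op6 [10,11]: concurrent
op7 [13,14]: after
op8 [15,…): after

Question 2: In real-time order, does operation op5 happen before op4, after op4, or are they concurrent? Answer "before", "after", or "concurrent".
concurrent

op5 spans [8,9], op4 spans [6,12]
the intervals overlap in both directions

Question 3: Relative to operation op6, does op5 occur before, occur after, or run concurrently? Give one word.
before

op5 spans [8,9], op6 spans [10,11]
resp(op5)=9 < inv(op6)=10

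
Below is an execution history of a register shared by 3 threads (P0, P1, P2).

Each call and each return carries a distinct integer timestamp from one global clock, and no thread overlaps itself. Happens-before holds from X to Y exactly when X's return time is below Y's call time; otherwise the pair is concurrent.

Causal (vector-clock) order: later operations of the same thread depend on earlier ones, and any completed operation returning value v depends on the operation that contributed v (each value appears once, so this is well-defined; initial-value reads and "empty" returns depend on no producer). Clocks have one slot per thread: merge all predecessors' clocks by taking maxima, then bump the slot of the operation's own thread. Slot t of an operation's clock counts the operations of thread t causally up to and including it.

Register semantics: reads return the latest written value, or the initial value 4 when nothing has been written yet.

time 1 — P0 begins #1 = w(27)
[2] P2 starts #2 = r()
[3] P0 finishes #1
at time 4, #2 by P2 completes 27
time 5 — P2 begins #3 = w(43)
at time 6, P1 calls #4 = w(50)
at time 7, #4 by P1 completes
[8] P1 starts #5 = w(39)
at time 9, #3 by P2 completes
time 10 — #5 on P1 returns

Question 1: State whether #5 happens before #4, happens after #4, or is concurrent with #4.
#5 spans [8,10], #4 spans [6,7]
resp(#4)=7 < inv(#5)=8

after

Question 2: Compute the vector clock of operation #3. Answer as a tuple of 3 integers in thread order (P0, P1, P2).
invoked at 6, #4 has no predecessors; its own P1 bump gives (0, 1, 0)
invoked at 1, #1 has no predecessors; its own P0 bump gives (1, 0, 0)
#5 (invocation 8): componentwise max over VC(#4)=(0, 1, 0), +1 at P1, giving (0, 2, 0)
#2 (invocation 2): componentwise max over VC(#1)=(1, 0, 0), +1 at P2, giving (1, 0, 1)
#3 (invocation 5): componentwise max over VC(#2)=(1, 0, 1), +1 at P2, giving (1, 0, 2)
target: VC(#3) = (1, 0, 2)

(1, 0, 2)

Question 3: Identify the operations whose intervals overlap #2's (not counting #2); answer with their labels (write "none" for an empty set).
#2 runs from 2 to 4; window-overlapping ops are concurrent
#1 [1,3]: concurrent
#3 [5,9]: after
#4 [6,7]: after
#5 [8,10]: after

#1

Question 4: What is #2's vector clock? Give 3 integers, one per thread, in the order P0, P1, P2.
no predecessors for #4 (invoked 6): P1 increments from zero → (0, 1, 0)
no predecessors for #1 (invoked 1): P0 increments from zero → (1, 0, 0)
invoked at 8, #5 merges VC(#4)=(0, 1, 0) and bumps P1's slot → (0, 2, 0)
invoked at 2, #2 merges VC(#1)=(1, 0, 0) and bumps P2's slot → (1, 0, 1)
invoked at 5, #3 merges VC(#2)=(1, 0, 1) and bumps P2's slot → (1, 0, 2)
target: VC(#2) = (1, 0, 1)

(1, 0, 1)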